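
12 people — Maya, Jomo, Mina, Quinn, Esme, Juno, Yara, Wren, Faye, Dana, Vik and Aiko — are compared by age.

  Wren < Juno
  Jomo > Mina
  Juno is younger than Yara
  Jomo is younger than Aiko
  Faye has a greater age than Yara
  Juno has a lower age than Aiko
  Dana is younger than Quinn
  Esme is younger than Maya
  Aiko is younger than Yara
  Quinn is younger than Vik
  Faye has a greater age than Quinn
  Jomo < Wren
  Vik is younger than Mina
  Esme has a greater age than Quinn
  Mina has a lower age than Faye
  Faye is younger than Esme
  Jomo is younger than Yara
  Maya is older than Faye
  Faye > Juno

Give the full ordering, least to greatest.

Nothing is placed below Dana, so it is least; from there Dana < Quinn; Quinn < Vik; Vik < Mina; Mina < Jomo; Jomo < Wren; Wren < Juno; Juno < Aiko; Aiko < Yara; Yara < Faye; Faye < Esme; Esme < Maya, each given directly.

Dana < Quinn < Vik < Mina < Jomo < Wren < Juno < Aiko < Yara < Faye < Esme < Maya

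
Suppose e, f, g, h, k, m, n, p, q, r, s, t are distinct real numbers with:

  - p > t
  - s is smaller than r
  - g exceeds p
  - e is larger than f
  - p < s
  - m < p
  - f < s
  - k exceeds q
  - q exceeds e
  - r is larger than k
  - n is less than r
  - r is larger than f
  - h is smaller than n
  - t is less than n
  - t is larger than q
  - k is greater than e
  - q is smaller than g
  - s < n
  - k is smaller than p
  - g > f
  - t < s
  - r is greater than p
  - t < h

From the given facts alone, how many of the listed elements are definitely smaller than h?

From h the given relations immediately reach t.
From those, q — 2 in total.
From those, e — 3 in total.
From those, f — 4 in total.
No other element is forced below h by the given relations, so the count is 4.

4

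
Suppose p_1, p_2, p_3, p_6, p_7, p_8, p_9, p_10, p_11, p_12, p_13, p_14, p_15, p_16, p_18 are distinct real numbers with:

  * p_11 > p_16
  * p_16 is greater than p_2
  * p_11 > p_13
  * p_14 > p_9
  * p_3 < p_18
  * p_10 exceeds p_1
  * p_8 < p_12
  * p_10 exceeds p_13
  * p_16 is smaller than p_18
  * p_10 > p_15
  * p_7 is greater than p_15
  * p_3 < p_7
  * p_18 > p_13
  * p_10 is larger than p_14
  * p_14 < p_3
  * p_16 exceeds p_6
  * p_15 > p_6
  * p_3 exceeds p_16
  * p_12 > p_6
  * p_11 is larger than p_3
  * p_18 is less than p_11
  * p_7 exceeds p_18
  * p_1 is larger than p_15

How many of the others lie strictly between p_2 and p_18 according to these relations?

The relations place p_2 below p_18. An element lies strictly between them when it is forced above p_2 and also forced below p_18.
Above p_2: {p_16, p_3, p_11, p_7}. Below p_18: {p_6, p_9, p_13, p_16, p_14, p_3}.
Intersection: {p_16, p_3} — 2.

2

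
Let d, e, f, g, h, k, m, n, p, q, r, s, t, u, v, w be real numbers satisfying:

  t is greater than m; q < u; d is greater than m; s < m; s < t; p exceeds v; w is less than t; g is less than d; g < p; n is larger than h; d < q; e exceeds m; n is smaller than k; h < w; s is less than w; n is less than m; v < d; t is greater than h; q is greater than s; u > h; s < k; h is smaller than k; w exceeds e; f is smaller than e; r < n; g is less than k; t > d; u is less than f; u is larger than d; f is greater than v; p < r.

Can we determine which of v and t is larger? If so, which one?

t

v < p and p < r give v < r.
With r < n: v < p < r < n.
With n < m: v < p < r < n < m.
Then m < d extends the chain to d.
Then d < q extends the chain to q.
With q < u: v < p < r < n < m < d < q < u.
Then u < f extends the chain to f.
With f < e: v < p < r < n < m < d < q < u < f < e.
Then e < w extends the chain to w.
Then w < t extends the chain to t.
So t is larger.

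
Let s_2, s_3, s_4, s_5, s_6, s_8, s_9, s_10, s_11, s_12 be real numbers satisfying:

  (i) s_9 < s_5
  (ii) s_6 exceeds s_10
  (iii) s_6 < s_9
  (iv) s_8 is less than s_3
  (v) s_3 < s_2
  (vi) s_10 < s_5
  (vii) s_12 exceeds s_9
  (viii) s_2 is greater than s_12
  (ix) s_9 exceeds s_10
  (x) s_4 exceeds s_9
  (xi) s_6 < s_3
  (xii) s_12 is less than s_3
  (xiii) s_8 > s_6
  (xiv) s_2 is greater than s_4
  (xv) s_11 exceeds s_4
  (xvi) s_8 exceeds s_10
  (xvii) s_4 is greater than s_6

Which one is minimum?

s_6 is not least since s_10 < s_6; s_9 is not least since s_6 < s_9; s_12 is not least since s_9 < s_12; s_8 is not least since s_10 < s_8; s_4 is not least since s_6 < s_4; s_3 is not least since s_8 < s_3; s_2 is not least since s_12 < s_2; s_5 is not least since s_10 < s_5; s_11 is not least since s_4 < s_11.
Only s_10 has nothing below it, so s_10 is the minimum.

s_10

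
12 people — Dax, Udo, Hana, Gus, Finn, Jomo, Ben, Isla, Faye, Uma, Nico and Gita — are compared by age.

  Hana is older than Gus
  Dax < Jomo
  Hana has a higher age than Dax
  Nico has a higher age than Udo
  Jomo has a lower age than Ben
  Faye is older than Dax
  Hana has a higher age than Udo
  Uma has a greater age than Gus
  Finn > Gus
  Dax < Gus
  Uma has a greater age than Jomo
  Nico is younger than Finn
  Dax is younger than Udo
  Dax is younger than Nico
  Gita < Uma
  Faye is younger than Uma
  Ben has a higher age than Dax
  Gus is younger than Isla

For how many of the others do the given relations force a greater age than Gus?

4

The elements the relations force above Gus are Finn, Isla, Hana, Uma — no chain reaches any other.
That is 4.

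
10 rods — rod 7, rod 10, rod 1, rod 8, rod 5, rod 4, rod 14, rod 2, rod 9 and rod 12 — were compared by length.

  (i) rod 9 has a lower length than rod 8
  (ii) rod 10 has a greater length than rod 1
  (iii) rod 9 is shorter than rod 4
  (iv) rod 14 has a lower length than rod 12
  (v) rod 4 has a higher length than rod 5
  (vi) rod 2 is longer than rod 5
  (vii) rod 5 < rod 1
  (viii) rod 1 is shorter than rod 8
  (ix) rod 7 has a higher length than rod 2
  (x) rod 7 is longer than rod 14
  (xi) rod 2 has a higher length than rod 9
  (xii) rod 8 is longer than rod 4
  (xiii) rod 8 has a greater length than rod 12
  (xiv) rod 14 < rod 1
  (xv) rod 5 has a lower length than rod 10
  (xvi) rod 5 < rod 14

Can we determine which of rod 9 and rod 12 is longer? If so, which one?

undetermined

Following every chain through rod 9: above rod 9 we get rod 2, rod 4, rod 8, rod 7.
rod 12 is not reached, and no chain runs the other way from rod 12 to rod 9.
So the given relations leave the order of rod 9 and rod 12 undetermined.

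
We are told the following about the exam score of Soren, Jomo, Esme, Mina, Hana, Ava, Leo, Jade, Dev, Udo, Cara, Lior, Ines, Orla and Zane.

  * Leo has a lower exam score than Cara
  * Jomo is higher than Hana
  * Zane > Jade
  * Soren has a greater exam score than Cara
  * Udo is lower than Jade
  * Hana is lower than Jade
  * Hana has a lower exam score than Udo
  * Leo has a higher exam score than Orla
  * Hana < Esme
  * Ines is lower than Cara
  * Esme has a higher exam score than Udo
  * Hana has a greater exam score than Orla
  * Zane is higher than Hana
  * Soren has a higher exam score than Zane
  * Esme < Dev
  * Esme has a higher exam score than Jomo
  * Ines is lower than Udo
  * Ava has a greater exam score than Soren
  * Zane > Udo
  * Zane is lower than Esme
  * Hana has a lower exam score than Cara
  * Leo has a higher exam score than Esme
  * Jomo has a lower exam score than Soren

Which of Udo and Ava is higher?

The relevant relations are Udo < Jade; Jade < Zane; Zane < Esme; Esme < Leo; Leo < Cara; Cara < Soren; Soren < Ava.
Chaining these gives Udo < Jade < Zane < Esme < Leo < Cara < Soren < Ava.
So Udo < Ava; Ava is the higher of the two.

Ava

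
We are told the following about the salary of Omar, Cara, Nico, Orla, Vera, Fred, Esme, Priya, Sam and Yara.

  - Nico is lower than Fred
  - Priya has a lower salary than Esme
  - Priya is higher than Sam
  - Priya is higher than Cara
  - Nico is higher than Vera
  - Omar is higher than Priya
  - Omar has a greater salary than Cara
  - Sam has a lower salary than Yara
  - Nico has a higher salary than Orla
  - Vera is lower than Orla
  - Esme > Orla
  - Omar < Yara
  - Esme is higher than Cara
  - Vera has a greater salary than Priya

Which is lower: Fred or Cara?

Cara < Priya and Priya < Vera give Cara < Vera.
Then Vera < Orla extends the chain to Orla.
With Orla < Nico: Cara < Priya < Vera < Orla < Nico.
Then Nico < Fred extends the chain to Fred.
So Cara < Fred; Cara is the lower of the two.

Cara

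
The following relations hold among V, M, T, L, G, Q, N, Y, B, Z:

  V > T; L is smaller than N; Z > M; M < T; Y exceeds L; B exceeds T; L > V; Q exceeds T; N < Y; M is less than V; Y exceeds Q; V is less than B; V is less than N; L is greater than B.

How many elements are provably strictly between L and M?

The relations place M below L. An element lies strictly between them when it is forced above M and also forced below L.
Above M: {T, Q, V, B, N, Z, Y}. Below L: {T, V, B}.
Intersection: {T, V, B} — 3.

3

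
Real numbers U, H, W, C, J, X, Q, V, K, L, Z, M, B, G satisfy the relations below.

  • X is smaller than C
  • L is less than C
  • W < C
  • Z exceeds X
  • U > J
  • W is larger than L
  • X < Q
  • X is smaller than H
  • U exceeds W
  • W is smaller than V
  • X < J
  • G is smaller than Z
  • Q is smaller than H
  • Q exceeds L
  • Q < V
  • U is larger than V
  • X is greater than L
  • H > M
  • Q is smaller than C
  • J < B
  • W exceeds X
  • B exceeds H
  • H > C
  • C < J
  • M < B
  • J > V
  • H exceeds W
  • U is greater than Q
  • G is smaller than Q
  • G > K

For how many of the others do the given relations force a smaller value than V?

6

From V the given relations immediately reach W, Q.
From those, G, L, X — 5 in total.
From those, K — 6 in total.
Nothing else is reachable below V; 6 in all.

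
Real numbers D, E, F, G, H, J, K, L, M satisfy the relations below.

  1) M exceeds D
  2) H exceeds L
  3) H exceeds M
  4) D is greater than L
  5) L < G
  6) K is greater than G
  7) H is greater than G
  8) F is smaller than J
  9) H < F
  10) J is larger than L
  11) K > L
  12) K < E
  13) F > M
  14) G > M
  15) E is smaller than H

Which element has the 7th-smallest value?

Piecing the relations together gives one ordering: L < D < M < G < K < E < H < F < J.
The 7th smallest is H.

H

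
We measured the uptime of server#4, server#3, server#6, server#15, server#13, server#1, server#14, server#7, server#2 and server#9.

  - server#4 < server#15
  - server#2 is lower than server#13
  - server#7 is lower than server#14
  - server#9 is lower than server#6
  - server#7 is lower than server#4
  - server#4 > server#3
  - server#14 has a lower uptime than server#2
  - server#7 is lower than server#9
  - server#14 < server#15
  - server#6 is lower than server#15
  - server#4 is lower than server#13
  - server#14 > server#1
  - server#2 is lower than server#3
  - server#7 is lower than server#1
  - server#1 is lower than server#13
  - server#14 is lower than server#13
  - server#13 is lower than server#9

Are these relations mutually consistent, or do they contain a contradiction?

consistent

Every relation is compatible with server#7 < server#1 < server#14 < server#2 < server#3 < server#4 < server#13 < server#9 < server#6 < server#15; the set is consistent.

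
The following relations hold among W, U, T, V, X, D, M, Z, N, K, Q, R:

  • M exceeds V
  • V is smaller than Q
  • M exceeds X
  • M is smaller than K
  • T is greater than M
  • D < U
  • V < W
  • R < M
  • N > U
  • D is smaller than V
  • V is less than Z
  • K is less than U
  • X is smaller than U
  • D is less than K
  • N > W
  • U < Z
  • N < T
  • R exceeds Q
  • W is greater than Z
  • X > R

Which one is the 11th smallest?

N

Piecing the relations together gives one ordering: D < V < Q < R < X < M < K < U < Z < W < N < T.
Counting 11 from the smallest end gives N.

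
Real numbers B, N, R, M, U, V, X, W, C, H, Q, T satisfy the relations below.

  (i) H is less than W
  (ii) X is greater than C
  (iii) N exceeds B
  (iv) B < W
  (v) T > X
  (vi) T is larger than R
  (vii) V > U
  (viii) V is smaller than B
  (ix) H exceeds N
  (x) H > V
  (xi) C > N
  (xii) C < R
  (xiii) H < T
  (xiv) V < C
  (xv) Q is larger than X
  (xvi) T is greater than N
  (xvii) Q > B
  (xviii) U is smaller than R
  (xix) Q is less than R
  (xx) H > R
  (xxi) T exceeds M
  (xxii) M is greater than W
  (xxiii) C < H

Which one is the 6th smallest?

X

The consecutive relations fix a unique order: U < V < B < N < C < X < Q < R < H < W < M < T.
Counting 6 from the smallest end gives X.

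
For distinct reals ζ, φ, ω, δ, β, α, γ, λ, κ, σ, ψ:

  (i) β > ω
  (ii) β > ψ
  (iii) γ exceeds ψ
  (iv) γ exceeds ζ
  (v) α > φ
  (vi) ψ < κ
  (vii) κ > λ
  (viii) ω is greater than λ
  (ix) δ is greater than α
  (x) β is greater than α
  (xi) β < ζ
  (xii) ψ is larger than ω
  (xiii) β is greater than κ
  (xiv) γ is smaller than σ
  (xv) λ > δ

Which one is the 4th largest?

β

Chaining the given pairs: φ < α < δ < λ < ω < ψ < κ < β < ζ < γ < σ.
The 4th largest is β.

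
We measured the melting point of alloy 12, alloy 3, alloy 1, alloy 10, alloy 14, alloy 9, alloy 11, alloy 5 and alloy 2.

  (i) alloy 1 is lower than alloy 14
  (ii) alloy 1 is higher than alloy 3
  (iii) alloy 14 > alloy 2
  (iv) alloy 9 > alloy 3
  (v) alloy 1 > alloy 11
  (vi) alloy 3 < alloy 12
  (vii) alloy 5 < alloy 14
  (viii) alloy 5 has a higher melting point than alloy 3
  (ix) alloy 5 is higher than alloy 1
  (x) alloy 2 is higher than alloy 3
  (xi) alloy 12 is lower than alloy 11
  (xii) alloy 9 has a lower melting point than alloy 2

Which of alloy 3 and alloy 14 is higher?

alloy 14

alloy 3 < alloy 12 and alloy 12 < alloy 11 give alloy 3 < alloy 11.
With alloy 11 < alloy 1: alloy 3 < alloy 12 < alloy 11 < alloy 1.
Then alloy 1 < alloy 5 extends the chain to alloy 5.
Then alloy 5 < alloy 14 extends the chain to alloy 14.
So alloy 3 < alloy 14; alloy 14 is the higher of the two.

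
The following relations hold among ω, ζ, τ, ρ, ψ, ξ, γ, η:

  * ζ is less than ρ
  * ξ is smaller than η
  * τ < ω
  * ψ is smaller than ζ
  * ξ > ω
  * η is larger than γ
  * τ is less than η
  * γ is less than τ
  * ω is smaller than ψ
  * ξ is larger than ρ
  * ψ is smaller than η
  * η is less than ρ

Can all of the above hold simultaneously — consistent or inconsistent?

We have η < ρ stated directly, yet also ρ < ξ < η by chaining the others — so ρ < η. Contradiction.

inconsistent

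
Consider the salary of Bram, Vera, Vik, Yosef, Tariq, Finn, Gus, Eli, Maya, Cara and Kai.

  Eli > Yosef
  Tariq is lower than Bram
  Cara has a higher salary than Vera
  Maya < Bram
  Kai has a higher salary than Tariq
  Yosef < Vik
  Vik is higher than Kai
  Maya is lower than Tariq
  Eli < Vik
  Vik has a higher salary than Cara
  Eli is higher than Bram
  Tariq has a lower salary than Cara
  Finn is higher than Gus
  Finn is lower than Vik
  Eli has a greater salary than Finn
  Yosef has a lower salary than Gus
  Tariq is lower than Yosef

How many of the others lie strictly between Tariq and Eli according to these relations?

Chaining upward from Tariq reaches: Yosef, Bram, Gus, Finn, Cara, Kai, Vik.
Chaining downward from Eli reaches: Maya, Yosef, Bram, Gus, Finn.
Strictly between Tariq and Eli are those in both lists: Yosef, Bram, Gus, Finn — 4 elements.

4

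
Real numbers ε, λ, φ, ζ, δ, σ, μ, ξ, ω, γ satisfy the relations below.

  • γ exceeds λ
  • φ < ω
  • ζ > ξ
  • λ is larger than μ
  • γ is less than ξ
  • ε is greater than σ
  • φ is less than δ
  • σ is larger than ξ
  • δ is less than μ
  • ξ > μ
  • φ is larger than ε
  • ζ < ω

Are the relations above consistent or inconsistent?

We have ξ < σ stated directly, yet also σ < ε < φ < δ < μ < λ < γ < ξ by chaining the others — so σ < ξ. Contradiction.

inconsistent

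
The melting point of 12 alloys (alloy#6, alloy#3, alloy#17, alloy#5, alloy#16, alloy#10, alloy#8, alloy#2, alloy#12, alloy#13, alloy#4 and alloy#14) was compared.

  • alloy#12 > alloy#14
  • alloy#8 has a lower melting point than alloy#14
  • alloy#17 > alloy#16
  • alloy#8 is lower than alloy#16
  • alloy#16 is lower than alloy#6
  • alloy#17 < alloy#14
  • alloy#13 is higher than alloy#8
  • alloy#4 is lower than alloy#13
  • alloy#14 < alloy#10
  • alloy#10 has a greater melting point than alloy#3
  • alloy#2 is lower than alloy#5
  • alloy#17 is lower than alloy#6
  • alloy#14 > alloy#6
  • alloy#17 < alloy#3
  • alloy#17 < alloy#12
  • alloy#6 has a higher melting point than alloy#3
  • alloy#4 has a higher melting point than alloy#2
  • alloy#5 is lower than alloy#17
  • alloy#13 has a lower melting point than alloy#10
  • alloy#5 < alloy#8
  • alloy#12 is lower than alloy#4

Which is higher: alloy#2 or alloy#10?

alloy#10

alloy#2 < alloy#5 and alloy#5 < alloy#8 give alloy#2 < alloy#8.
With alloy#8 < alloy#16: alloy#2 < alloy#5 < alloy#8 < alloy#16.
With alloy#16 < alloy#17: alloy#2 < alloy#5 < alloy#8 < alloy#16 < alloy#17.
Then alloy#17 < alloy#3 extends the chain to alloy#3.
Then alloy#3 < alloy#6 extends the chain to alloy#6.
With alloy#6 < alloy#14: alloy#2 < alloy#5 < alloy#8 < alloy#16 < alloy#17 < alloy#3 < alloy#6 < alloy#14.
Then alloy#14 < alloy#12 extends the chain to alloy#12.
Then alloy#12 < alloy#4 extends the chain to alloy#4.
With alloy#4 < alloy#13: alloy#2 < alloy#5 < alloy#8 < alloy#16 < alloy#17 < alloy#3 < alloy#6 < alloy#14 < alloy#12 < alloy#4 < alloy#13.
Then alloy#13 < alloy#10 extends the chain to alloy#10.
So alloy#2 < alloy#10; alloy#10 is the higher of the two.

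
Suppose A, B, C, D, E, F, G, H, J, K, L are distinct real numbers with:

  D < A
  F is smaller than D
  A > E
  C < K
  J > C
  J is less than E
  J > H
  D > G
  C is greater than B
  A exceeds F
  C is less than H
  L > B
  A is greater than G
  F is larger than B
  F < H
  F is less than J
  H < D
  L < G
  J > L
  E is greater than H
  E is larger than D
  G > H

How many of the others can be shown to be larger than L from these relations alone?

From L the given relations immediately reach G, J.
From those, D, E, A — 5 in total.
No other element is forced above L by the given relations, so the count is 5.

5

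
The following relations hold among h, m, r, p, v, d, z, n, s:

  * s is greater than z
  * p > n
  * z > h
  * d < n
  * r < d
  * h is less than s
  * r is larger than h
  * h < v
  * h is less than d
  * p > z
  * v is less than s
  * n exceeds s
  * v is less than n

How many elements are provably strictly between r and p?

2

Chaining upward from r reaches: d, n.
Chaining downward from p reaches: h, v, z, s, d, n.
Strictly between r and p are those in both lists: d, n — 2 elements.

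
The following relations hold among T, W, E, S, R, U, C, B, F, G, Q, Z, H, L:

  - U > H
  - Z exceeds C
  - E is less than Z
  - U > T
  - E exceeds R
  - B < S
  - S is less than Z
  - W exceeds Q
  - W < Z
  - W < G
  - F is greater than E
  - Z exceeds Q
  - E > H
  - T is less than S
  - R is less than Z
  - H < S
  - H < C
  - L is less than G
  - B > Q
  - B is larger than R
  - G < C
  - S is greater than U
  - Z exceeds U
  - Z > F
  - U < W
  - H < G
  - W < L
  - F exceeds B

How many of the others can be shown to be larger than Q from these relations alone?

8

Directly above Q: B, W, Z.
One step further: S, F, L, G (7 so far).
One step further: C (8 so far).
Nothing else is reachable above Q; 8 in all.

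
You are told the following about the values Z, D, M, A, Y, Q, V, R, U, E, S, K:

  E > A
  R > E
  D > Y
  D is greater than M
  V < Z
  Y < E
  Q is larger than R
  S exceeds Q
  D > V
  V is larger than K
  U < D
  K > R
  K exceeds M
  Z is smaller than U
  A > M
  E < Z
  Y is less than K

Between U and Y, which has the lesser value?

Y

Link the given pairs in sequence: Y < E; E < R; R < K; K < V; V < Z; Z < U.
Chaining these gives Y < E < R < K < V < Z < U.
So Y < U; Y is the smaller of the two.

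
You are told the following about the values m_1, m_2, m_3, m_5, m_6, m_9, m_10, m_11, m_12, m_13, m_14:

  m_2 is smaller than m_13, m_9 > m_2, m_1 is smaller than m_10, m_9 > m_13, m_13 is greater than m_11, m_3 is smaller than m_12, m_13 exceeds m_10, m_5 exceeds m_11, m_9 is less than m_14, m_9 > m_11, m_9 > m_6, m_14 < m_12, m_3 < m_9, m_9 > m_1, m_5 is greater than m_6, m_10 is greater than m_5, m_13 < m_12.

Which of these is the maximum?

m_12

Chaining downward from m_12: directly below it, m_3, m_13, m_14; then m_2, m_11, m_10, m_9; then m_1, m_6, m_5.
That covers every other element, and nothing is given above m_12, so m_12 is the maximum.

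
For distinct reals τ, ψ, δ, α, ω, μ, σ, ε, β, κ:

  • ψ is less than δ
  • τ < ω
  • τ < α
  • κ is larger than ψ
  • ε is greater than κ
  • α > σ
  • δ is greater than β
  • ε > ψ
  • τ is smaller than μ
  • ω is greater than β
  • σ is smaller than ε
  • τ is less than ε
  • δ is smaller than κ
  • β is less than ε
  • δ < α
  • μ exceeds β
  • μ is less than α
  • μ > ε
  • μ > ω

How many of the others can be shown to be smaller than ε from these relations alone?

6

From ε the given relations immediately reach σ, β, ψ, τ, κ.
From those, δ — 6 in total.
No other element is forced below ε by the given relations, so the count is 6.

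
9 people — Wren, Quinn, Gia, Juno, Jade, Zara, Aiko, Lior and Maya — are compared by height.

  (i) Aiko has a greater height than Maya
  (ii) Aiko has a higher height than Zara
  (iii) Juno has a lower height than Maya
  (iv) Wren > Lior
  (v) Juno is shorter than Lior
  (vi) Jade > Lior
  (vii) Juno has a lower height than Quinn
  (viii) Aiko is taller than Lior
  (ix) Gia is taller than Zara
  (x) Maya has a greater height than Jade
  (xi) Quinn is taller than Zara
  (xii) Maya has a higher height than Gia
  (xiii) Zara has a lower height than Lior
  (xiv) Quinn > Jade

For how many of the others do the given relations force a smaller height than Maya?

From Maya the given relations immediately reach Juno, Jade, Gia.
From those, Zara, Lior — 5 in total.
No other element is forced below Maya by the given relations, so the count is 5.

5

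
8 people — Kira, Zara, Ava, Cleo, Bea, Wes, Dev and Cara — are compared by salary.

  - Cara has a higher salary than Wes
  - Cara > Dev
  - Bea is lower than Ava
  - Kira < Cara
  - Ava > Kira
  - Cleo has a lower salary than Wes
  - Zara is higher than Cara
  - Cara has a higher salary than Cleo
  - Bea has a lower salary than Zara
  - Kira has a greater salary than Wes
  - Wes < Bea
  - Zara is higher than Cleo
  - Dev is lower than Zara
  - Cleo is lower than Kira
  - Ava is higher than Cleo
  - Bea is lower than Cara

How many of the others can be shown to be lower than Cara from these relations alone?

From Cara the given relations immediately reach Dev, Cleo, Wes, Bea, Kira.
Nothing else is reachable below Cara; 5 in all.

5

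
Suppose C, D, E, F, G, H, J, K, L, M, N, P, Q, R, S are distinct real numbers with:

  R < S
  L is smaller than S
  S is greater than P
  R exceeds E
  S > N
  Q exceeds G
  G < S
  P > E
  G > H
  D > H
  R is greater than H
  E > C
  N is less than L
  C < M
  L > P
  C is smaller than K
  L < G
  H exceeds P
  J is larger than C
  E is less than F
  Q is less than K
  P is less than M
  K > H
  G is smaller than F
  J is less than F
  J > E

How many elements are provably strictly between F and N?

Chaining upward from N reaches: L, G, Q, S, K.
Chaining downward from F reaches: C, E, P, H, L, J, G.
Strictly between N and F are those in both lists: L, G — 2 elements.

2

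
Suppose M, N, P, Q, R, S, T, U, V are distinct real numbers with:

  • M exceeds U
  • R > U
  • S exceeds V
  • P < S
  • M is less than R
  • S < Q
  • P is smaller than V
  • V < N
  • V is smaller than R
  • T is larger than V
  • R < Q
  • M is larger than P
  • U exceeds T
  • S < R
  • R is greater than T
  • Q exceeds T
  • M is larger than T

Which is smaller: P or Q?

P < V and V < T give P < T.
Then T < U extends the chain to U.
Then U < R extends the chain to R.
With R < Q: P < V < T < U < R < Q.
So P < Q; P is the smaller of the two.

P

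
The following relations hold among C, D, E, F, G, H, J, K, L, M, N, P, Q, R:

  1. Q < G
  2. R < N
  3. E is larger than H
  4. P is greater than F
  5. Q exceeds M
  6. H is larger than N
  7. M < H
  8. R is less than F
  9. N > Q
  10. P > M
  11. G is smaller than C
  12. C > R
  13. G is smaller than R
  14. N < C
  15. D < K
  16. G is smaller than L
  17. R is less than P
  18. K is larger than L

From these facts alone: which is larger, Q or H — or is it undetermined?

Q < G < R < N < H, by transitivity through G, R, N.
So H is larger.

H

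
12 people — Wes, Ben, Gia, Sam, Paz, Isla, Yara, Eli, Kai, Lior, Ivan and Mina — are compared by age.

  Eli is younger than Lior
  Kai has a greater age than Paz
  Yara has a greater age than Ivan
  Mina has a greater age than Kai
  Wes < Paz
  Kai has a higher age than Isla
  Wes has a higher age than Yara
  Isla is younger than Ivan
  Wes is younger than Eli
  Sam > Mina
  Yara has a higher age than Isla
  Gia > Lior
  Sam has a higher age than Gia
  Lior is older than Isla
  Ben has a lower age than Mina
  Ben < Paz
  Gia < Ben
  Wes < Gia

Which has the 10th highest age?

Yara

Chaining the given pairs: Isla < Ivan < Yara < Wes < Eli < Lior < Gia < Ben < Paz < Kai < Mina < Sam.
Counting 10 from the largest end gives Yara.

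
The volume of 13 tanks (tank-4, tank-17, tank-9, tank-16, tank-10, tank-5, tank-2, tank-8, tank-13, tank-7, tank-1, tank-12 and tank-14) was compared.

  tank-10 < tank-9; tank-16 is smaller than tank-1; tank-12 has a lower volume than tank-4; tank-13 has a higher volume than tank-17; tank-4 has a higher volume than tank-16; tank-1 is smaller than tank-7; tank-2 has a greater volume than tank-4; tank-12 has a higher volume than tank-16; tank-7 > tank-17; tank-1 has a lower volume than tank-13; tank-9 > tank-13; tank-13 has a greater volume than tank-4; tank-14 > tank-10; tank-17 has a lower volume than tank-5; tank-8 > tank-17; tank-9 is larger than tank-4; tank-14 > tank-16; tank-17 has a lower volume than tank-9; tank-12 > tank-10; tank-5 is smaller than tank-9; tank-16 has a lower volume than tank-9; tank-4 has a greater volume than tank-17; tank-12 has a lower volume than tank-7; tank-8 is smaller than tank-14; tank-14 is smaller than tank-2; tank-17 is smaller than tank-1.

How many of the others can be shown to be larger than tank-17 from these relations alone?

The elements the relations force above tank-17 are tank-5, tank-1, tank-4, tank-13, tank-9, tank-8, tank-7, tank-14, tank-2 — no chain reaches any other.
That is 9.

9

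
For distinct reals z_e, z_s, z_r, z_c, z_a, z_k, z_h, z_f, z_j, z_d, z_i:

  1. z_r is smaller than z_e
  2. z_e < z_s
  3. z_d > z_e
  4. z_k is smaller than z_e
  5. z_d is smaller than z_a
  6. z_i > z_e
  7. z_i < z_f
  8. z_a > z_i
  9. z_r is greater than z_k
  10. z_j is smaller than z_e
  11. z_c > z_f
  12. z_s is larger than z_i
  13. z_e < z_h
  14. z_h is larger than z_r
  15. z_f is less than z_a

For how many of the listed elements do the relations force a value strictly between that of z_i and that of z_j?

The relations place z_j below z_i. An element lies strictly between them when it is forced above z_j and also forced below z_i.
Above z_j: {z_e, z_h, z_f, z_d, z_c, z_a, z_s}. Below z_i: {z_k, z_r, z_e}.
Intersection: {z_e} — 1.

1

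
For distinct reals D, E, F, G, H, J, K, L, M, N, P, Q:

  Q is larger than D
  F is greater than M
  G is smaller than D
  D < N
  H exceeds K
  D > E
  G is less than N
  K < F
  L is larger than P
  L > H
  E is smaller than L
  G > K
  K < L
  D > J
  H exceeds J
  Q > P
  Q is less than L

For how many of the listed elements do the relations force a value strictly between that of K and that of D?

The relations place K below D. An element lies strictly between them when it is forced above K and also forced below D.
Above K: {H, G, Q, L, F, N}. Below D: {E, J, G}.
Intersection: {G} — 1.

1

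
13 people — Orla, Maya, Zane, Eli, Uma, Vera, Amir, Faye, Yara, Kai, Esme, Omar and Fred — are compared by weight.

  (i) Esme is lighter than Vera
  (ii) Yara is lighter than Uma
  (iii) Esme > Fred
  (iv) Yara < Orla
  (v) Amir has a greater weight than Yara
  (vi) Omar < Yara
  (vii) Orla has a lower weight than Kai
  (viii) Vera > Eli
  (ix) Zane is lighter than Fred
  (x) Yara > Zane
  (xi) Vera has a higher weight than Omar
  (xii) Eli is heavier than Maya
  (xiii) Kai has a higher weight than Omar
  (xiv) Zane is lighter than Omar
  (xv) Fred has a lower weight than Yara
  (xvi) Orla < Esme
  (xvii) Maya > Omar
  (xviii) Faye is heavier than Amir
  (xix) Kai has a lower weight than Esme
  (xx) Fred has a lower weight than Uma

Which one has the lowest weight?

Chaining upward from Zane: directly above it, Omar, Fred, Yara; then Orla, Amir, Uma, Kai, Maya, Esme, Vera; then Eli, Faye.
That covers every other element, and nothing is given below Zane, so Zane is the lowest weight.

Zane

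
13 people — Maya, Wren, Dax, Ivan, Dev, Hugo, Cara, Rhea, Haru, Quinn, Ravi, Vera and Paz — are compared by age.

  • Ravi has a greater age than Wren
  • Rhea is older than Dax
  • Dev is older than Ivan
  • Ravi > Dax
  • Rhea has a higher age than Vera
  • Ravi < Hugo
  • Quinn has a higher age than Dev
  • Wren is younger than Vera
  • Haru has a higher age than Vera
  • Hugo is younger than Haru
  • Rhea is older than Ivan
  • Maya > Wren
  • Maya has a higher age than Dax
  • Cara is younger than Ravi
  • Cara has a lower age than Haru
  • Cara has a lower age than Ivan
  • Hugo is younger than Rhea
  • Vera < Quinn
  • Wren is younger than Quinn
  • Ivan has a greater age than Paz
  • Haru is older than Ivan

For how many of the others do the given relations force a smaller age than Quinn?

6

The elements the relations force below Quinn are Paz, Wren, Cara, Ivan, Dev, Vera — no chain reaches any other.
That is 6.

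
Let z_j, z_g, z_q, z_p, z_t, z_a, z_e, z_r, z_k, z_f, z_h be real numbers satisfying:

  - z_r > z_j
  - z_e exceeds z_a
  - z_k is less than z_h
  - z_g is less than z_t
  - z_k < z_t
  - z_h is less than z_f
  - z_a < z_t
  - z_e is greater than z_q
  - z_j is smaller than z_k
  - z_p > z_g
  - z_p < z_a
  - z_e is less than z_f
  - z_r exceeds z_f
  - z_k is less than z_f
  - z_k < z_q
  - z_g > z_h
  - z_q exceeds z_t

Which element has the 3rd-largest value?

z_e

Chaining the given pairs: z_j < z_k < z_h < z_g < z_p < z_a < z_t < z_q < z_e < z_f < z_r.
Counting 3 from the largest end gives z_e.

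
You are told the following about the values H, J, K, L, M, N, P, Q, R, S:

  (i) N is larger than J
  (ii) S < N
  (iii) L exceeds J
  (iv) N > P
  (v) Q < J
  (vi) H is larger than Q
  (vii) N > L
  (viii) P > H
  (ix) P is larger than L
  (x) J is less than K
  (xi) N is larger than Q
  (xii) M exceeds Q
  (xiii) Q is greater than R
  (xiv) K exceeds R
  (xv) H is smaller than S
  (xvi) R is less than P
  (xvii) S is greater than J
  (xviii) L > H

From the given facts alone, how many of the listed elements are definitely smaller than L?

4

The elements the relations force below L are R, Q, H, J — no chain reaches any other.
That is 4.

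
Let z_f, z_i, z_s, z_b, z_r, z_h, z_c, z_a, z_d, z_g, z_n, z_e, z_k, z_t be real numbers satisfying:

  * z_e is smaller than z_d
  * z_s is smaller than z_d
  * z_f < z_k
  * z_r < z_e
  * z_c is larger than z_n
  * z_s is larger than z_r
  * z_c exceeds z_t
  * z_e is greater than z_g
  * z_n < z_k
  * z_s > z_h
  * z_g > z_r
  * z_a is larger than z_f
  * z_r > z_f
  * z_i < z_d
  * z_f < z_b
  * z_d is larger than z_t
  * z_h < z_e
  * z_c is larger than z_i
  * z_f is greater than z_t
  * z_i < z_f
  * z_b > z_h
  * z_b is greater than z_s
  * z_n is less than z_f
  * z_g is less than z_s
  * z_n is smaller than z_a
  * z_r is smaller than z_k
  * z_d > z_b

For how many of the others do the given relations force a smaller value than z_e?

7

From z_e the given relations immediately reach z_h, z_r, z_g.
From those, z_f — 4 in total.
From those, z_n, z_t, z_i — 7 in total.
No other element is forced below z_e by the given relations, so the count is 7.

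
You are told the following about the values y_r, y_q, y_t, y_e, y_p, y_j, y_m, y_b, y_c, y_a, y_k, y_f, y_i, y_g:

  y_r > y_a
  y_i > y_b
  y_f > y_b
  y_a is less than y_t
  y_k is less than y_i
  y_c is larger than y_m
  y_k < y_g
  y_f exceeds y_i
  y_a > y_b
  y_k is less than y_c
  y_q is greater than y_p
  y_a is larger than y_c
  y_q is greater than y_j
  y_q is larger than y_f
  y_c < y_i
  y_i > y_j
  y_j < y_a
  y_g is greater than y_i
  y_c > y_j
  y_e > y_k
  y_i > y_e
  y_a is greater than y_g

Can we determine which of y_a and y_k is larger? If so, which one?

y_k < y_e and y_e < y_i give y_k < y_i.
Then y_i < y_g extends the chain to y_g.
Then y_g < y_a extends the chain to y_a.
So y_a is larger.

y_a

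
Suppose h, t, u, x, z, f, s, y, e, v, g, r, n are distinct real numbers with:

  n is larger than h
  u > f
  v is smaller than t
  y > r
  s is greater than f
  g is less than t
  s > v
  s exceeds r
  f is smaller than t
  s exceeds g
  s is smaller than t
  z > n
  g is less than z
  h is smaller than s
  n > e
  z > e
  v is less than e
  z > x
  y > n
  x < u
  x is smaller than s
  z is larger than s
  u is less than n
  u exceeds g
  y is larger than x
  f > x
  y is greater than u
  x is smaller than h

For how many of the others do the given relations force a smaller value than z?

10

Directly below z: x, g, s, e, n.
One step further: r, f, v, u, h (10 so far).
Nothing else is reachable below z; 10 in all.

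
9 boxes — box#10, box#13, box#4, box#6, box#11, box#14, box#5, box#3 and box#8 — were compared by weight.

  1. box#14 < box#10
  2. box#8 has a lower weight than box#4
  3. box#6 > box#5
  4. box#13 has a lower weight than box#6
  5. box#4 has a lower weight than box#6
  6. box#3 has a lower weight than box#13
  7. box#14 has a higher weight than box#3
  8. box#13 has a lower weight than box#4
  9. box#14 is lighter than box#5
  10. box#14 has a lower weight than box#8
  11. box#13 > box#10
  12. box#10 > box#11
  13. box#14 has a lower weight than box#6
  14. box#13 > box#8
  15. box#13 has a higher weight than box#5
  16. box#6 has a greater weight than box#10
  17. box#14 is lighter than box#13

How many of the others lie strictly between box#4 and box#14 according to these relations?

4

Chaining upward from box#14 reaches: box#10, box#8, box#5, box#13, box#6.
Chaining downward from box#4 reaches: box#3, box#11, box#10, box#8, box#5, box#13.
Strictly between box#14 and box#4 are those in both lists: box#10, box#8, box#5, box#13 — 4 elements.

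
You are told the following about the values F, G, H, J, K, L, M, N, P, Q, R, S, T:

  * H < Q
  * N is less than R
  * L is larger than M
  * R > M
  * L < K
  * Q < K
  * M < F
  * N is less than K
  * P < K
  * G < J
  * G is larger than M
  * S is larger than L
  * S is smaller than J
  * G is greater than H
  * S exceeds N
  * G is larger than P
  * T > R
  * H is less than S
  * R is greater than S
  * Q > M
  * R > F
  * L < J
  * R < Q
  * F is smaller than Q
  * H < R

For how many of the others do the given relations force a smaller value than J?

The elements the relations force below J are M, N, P, H, G, L, S — no chain reaches any other.
That is 7.

7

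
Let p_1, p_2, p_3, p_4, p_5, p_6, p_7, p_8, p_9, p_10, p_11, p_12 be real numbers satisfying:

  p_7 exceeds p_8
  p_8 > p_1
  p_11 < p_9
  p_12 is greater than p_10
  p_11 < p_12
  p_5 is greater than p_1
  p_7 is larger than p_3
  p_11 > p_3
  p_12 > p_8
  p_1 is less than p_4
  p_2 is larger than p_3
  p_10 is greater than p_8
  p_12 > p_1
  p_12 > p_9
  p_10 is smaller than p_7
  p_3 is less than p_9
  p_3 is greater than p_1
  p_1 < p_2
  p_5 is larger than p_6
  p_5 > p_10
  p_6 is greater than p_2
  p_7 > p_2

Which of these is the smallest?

p_1

Chaining upward from p_1: directly above it, p_3, p_8, p_2, p_12, p_5, p_4; then p_10, p_11, p_9, p_6, p_7.
That covers every other element, and nothing is given below p_1, so p_1 is the smallest.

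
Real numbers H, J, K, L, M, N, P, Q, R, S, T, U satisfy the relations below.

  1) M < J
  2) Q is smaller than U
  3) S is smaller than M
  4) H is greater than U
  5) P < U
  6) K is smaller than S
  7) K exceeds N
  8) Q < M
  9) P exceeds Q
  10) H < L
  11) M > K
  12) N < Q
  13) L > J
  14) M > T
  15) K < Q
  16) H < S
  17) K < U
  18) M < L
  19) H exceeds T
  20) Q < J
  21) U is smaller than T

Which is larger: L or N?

L

N < K and K < Q give N < Q.
Then Q < P extends the chain to P.
Then P < U extends the chain to U.
Then U < T extends the chain to T.
With T < H: N < K < Q < P < U < T < H.
With H < S: N < K < Q < P < U < T < H < S.
With S < M: N < K < Q < P < U < T < H < S < M.
With M < J: N < K < Q < P < U < T < H < S < M < J.
With J < L: N < K < Q < P < U < T < H < S < M < J < L.
So N < L; L is the larger of the two.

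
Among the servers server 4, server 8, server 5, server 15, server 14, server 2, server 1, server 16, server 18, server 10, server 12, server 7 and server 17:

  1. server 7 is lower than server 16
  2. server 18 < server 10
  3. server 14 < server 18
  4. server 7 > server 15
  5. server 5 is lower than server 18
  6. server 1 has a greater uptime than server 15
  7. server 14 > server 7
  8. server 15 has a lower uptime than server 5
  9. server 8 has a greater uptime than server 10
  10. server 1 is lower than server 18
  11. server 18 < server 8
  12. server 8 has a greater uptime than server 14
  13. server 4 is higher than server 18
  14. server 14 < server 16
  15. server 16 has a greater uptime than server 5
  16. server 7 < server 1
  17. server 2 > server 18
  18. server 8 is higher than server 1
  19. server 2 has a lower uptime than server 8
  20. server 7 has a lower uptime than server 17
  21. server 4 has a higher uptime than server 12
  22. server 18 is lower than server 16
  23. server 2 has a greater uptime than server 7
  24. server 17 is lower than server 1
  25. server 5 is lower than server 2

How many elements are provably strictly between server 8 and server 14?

3

The relations place server 14 below server 8. An element lies strictly between them when it is forced above server 14 and also forced below server 8.
Above server 14: {server 18, server 16, server 2, server 10, server 4}. Below server 8: {server 15, server 7, server 5, server 17, server 1, server 18, server 2, server 10}.
Intersection: {server 18, server 2, server 10} — 3.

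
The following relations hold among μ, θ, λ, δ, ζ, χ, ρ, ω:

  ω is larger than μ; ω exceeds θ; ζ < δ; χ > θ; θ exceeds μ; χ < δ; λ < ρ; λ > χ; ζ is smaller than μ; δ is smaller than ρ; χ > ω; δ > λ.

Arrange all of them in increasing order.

ζ < μ < θ < ω < χ < λ < δ < ρ

The consecutive links are each given: ζ < μ; μ < θ; θ < ω; ω < χ; χ < λ; λ < δ; δ < ρ.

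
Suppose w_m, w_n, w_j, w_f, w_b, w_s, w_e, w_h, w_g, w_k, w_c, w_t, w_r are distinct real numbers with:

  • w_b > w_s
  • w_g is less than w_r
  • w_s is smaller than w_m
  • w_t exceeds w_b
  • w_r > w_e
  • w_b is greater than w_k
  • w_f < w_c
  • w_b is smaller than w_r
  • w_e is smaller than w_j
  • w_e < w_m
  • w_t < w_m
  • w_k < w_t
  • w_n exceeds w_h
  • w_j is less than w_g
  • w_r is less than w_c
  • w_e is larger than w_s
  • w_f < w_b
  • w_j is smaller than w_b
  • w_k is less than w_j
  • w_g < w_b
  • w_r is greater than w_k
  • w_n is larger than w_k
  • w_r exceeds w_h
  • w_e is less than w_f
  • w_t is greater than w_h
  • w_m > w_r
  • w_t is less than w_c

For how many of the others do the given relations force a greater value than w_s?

9

The elements the relations force above w_s are w_e, w_j, w_g, w_f, w_b, w_t, w_r, w_m, w_c — no chain reaches any other.
That is 9.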